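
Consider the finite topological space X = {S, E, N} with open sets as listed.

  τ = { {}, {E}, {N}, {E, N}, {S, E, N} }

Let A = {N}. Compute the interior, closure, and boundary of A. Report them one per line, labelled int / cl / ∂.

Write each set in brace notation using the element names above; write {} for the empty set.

int(A) = {N}
cl(A)  = {S, N}
∂A     = {S}

opens ⊆ A: {}, {N}; union → int = {N}
complement {S, E}; its interior {E}; cl(A) = X∖{E} = {S, N}
boundary = {S, N} ∖ {N} = {S}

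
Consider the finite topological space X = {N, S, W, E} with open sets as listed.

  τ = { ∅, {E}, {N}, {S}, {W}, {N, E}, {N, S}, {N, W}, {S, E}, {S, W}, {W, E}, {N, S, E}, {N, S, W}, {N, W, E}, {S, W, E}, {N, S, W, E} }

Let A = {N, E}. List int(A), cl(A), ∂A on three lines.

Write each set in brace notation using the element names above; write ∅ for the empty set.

interior: largest open inside A is {N, E} (from ∅, {N}, {E}, {N, E})
cl via duality: int({S, W}) = {S, W}, so X∖{S, W} = {N, E}
cl∖int = ∅

int(A) = {N, E}
cl(A)  = {N, E}
∂A     = ∅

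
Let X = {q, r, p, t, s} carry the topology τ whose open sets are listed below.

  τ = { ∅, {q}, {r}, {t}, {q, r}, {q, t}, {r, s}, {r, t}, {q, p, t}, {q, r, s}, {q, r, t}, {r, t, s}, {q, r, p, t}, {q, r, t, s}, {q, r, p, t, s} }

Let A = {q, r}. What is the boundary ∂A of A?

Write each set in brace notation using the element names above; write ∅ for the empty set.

opens ⊆ A: ∅, {q}, {r}, {q, r}; union → int = {q, r}
complement {p, t, s}; its interior {t}; cl(A) = X∖{t} = {q, r, p, s}
boundary = {q, r, p, s} ∖ {q, r} = {p, s}

{p, s}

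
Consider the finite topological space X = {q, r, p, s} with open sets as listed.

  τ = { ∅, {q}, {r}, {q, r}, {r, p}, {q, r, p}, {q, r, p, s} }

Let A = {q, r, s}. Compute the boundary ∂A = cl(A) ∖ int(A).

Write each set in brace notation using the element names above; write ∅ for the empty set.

{p, s}

interior: largest open inside A is {q, r} (from ∅, {q}, {r}, {q, r})
cl via duality: int({p}) = ∅, so X∖∅ = {q, r, p, s}
cl∖int = {p, s}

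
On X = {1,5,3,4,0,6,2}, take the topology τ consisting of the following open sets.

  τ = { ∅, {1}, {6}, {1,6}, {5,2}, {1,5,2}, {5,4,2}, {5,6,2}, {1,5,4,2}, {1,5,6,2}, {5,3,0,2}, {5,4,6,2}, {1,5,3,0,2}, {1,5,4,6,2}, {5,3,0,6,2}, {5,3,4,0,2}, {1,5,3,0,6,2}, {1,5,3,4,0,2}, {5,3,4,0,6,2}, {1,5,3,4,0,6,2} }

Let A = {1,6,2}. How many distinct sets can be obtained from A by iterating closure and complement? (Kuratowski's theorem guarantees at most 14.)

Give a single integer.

cl via duality: int({5,3,4,0}) = ∅, so X∖∅ = {1,5,3,4,0,6,2}
Write k for closure, c for complement:
  1. A     = {1,6,2}
  2. kA    = {1,5,3,4,0,6,2}
  3. cA    = {5,3,4,0}
  4. ckA   = ∅
  5. kcA   = {5,3,4,0,2}
  6. ckcA  = {1,6}
applying k or c yields no new set

6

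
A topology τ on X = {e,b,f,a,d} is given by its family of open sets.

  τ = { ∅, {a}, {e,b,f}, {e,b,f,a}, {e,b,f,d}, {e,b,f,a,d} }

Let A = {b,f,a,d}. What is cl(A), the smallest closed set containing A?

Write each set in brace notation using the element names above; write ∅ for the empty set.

complement {e}; its interior ∅; cl(A) = X∖∅ = {e,b,f,a,d}

{e,b,f,a,d}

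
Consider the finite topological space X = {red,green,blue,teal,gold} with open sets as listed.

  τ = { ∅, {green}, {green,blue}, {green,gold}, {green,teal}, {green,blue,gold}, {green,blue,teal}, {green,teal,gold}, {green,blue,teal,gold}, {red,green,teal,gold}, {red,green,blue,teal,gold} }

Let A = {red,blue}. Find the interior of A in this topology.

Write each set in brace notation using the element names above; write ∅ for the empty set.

U open, U⊆A: ∅. int(A) = ⋃ = ∅

∅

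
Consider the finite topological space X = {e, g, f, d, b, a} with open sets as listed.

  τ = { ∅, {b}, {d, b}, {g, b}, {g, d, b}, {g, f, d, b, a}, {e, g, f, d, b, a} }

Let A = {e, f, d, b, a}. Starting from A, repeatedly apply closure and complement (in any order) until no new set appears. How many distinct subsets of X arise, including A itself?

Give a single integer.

6

complement {g}; its interior ∅; cl(A) = X∖∅ = {e, g, f, d, b, a}
With k = closure, c = complement:
  1. A     = {e, f, d, b, a}
  2. kA    = {e, g, f, d, b, a}
  3. cA    = {g}
  4. ckA   = ∅
  5. kcA   = {e, g, f, a}
  6. ckcA  = {d, b}
k, c of each give nothing new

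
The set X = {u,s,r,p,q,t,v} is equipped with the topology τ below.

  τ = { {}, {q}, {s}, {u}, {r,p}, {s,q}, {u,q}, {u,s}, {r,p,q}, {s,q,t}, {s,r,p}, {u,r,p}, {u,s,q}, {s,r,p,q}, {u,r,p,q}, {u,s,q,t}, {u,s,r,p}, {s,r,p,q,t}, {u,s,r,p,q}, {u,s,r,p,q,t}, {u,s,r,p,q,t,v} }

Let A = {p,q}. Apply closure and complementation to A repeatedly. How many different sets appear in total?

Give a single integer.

10

closure: X∖int(X∖A) = X∖{u,s} = {r,p,q,t,v}
Let k=closure and c=complement:
  1. A     = {p,q}
  2. kA    = {r,p,q,t,v}
  3. cA    = {u,s,r,t,v}
  4. ckA   = {u,s}
  5. kcA   = {u,s,r,p,t,v}
  6. kckA  = {u,s,t,v}
  7. ckcA  = {q}
  8. ckckA = {r,p,q}
  9. kckcA = {q,t,v}
  10. ckckcA = {u,s,r,p}
— saturated at 10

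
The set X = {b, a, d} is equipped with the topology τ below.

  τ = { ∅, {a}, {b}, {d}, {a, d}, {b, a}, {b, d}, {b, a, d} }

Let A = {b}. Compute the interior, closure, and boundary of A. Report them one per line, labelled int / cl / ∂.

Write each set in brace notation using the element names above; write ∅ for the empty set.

opens ⊆ A: ∅, {b}; union → int = {b}
complement {a, d}; its interior {a, d}; cl(A) = X∖{a, d} = {b}
boundary = {b} ∖ {b} = ∅

int(A) = {b}
cl(A)  = {b}
∂A     = ∅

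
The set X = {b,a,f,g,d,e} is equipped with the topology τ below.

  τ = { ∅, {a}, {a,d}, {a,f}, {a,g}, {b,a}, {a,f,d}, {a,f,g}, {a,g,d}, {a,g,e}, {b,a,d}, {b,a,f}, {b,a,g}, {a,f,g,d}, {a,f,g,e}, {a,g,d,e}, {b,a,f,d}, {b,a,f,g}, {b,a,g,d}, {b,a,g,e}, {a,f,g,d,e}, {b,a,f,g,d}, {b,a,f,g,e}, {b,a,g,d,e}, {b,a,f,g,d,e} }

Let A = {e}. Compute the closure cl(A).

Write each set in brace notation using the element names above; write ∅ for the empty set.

{e}

cl via duality: int({b,a,f,g,d}) = {b,a,f,g,d}, so X∖{b,a,f,g,d} = {e}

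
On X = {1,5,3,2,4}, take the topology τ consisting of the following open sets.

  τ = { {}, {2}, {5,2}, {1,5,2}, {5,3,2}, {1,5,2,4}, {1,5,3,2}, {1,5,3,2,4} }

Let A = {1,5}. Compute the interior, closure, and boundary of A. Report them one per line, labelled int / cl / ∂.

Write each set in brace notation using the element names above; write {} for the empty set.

opens ⊆ A: {}; union → int = {}
complement {3,2,4}; its interior {2}; cl(A) = X∖{2} = {1,5,3,4}
boundary = {1,5,3,4} ∖ {} = {1,5,3,4}

int(A) = {}
cl(A)  = {1,5,3,4}
∂A     = {1,5,3,4}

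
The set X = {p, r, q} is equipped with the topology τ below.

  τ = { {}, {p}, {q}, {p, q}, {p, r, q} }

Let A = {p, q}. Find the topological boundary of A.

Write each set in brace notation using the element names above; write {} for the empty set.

U open, U⊆A: {}, {q}, {p}, {p, q}. int(A) = ⋃ = {p, q}
X∖A={r}, int(X∖A)={}, hence cl(A)={p, r, q}
∂A: remove int from cl → {r}

{r}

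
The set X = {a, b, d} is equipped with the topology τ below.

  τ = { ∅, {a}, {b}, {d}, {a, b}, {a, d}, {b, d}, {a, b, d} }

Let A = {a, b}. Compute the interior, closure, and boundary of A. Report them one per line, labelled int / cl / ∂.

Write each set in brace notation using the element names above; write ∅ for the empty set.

opens ⊆ A: ∅, {b}, {a}, {a, b}; union → int = {a, b}
complement {d}; its interior {d}; cl(A) = X∖{d} = {a, b}
boundary = {a, b} ∖ {a, b} = ∅

int(A) = {a, b}
cl(A)  = {a, b}
∂A     = ∅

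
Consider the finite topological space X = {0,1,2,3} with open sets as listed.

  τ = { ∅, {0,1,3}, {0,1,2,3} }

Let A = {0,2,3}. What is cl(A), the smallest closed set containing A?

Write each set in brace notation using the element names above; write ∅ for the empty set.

cl via duality: int({1}) = ∅, so X∖∅ = {0,1,2,3}

{0,1,2,3}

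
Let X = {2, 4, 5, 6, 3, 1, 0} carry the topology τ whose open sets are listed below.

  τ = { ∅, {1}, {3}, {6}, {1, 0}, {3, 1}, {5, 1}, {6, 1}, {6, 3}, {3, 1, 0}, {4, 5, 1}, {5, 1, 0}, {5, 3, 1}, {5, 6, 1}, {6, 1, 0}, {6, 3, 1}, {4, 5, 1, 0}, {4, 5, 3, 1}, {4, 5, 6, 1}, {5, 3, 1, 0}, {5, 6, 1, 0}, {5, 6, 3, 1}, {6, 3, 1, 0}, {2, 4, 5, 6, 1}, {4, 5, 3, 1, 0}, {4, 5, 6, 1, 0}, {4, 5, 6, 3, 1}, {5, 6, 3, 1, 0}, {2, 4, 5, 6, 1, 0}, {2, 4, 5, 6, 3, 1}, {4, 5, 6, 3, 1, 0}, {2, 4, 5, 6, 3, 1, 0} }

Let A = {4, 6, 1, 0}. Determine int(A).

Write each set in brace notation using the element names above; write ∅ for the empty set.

{6, 1, 0}

open subsets of A: ∅, {6}, {1}, {6, 1}, {1, 0}, {6, 1, 0}; so int(A) = {6, 1, 0}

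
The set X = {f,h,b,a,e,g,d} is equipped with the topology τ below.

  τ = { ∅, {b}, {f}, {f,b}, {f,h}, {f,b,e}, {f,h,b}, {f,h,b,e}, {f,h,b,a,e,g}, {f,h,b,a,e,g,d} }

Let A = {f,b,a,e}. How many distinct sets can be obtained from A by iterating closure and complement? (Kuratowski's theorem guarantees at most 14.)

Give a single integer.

6

closure: X∖int(X∖A) = X∖∅ = {f,h,b,a,e,g,d}
Let k=closure and c=complement:
  1. A     = {f,b,a,e}
  2. kA    = {f,h,b,a,e,g,d}
  3. cA    = {h,g,d}
  4. ckA   = ∅
  5. kcA   = {h,a,g,d}
  6. ckcA  = {f,b,e}
— saturated at 6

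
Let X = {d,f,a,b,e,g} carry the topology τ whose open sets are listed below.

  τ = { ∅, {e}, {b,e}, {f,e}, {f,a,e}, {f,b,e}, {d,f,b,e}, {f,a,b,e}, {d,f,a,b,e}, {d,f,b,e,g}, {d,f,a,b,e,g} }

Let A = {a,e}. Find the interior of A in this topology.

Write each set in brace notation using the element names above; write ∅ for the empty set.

{e}

interior: largest open inside A is {e} (from ∅, {e})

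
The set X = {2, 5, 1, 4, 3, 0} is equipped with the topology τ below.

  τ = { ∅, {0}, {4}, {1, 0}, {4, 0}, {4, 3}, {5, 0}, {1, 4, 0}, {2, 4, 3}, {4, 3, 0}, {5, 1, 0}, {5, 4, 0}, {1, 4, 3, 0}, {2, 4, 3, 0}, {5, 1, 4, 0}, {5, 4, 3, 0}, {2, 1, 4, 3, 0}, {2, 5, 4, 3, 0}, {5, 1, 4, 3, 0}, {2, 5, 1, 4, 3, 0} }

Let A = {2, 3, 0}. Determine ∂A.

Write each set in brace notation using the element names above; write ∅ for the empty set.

{2, 5, 1, 3}

open subsets of A: ∅, {0}; so int(A) = {0}
closure: X∖int(X∖A) = X∖{4} = {2, 5, 1, 3, 0}
∂A = {2, 5, 1, 3, 0} minus {0} = {2, 5, 1, 3}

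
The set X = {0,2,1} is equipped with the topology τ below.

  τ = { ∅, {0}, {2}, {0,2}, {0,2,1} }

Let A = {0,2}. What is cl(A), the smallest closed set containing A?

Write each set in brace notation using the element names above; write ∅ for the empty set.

{0,2,1}

complement {1}; its interior ∅; cl(A) = X∖∅ = {0,2,1}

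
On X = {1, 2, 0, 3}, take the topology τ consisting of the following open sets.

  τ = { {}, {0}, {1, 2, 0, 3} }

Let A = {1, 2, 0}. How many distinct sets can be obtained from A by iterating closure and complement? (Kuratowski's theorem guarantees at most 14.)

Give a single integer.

6

complement {3}; its interior {}; cl(A) = X∖{} = {1, 2, 0, 3}
With k = closure, c = complement:
  1. A     = {1, 2, 0}
  2. kA    = {1, 2, 0, 3}
  3. cA    = {3}
  4. ckA   = {}
  5. kcA   = {1, 2, 3}
  6. ckcA  = {0}
k, c of each give nothing new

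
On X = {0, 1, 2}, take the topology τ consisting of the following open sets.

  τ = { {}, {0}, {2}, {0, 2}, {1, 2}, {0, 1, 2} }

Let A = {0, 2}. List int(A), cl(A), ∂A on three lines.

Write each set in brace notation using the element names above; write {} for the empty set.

int(A) = {0, 2}
cl(A)  = {0, 1, 2}
∂A     = {1}

interior: largest open inside A is {0, 2} (from {}, {2}, {0}, {0, 2})
cl via duality: int({1}) = {}, so X∖{} = {0, 1, 2}
cl∖int = {1}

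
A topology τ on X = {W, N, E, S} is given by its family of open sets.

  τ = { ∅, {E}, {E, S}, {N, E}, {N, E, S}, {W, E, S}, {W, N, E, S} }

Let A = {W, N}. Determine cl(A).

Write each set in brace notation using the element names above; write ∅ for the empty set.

{W, N}

X∖A={E, S}, int(X∖A)={E, S}, hence cl(A)={W, N}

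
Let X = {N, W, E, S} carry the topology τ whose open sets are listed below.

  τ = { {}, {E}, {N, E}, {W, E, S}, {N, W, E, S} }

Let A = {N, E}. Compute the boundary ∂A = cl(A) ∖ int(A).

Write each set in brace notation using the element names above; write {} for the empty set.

opens ⊆ A: {}, {E}, {N, E}; union → int = {N, E}
complement {W, S}; its interior {}; cl(A) = X∖{} = {N, W, E, S}
boundary = {N, W, E, S} ∖ {N, E} = {W, S}

{W, S}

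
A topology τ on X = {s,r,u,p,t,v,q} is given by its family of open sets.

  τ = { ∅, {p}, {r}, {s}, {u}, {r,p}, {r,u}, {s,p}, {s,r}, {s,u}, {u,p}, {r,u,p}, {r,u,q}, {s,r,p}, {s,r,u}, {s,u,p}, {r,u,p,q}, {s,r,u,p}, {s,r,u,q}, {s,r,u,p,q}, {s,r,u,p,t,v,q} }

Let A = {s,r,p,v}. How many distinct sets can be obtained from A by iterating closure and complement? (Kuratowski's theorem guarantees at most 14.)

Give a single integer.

6

complement {u,t,q}; its interior {u}; cl(A) = X∖{u} = {s,r,p,t,v,q}
With k = closure, c = complement:
  1. A     = {s,r,p,v}
  2. kA    = {s,r,p,t,v,q}
  3. cA    = {u,t,q}
  4. ckA   = {u}
  5. kcA   = {u,t,v,q}
  6. ckcA  = {s,r,p}
k, c of each give nothing new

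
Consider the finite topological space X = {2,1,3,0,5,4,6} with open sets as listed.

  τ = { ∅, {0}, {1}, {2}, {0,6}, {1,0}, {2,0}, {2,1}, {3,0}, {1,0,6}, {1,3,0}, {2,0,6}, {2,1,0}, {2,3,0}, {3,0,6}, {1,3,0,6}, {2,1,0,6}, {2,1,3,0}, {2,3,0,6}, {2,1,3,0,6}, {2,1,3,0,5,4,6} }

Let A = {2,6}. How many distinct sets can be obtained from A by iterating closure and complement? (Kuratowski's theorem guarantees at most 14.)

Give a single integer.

8

X∖A={1,3,0,5,4}, int(X∖A)={1,3,0}, hence cl(A)={2,5,4,6}
Orbit (k=closure, c=complement):
  1. A     = {2,6}
  2. kA    = {2,5,4,6}
  3. cA    = {1,3,0,5,4}
  4. ckA   = {1,3,0}
  5. kcA   = {1,3,0,5,4,6}
  6. ckcA  = {2}
  7. kckcA = {2,5,4}
  8. ckckcA = {1,3,0,6}
(closed under both — stop)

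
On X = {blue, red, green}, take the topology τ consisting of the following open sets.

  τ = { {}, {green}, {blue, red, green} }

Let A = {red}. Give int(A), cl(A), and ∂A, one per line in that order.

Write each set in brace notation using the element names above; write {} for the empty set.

open subsets of A: {}; so int(A) = {}
closure: X∖int(X∖A) = X∖{green} = {blue, red}
∂A = {blue, red} minus {} = {blue, red}

int(A) = {}
cl(A)  = {blue, red}
∂A     = {blue, red}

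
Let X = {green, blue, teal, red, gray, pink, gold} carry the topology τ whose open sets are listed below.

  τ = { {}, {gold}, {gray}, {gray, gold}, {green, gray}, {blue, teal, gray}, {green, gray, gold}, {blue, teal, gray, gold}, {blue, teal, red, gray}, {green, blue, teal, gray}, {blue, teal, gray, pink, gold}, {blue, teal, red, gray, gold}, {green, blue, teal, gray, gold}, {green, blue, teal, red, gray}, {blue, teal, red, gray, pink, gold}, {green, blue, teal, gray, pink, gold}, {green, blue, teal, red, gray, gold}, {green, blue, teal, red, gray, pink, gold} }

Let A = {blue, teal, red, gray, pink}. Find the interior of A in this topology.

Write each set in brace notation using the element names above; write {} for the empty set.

U open, U⊆A: {}, {gray}, {blue, teal, gray}, {blue, teal, red, gray}. int(A) = ⋃ = {blue, teal, red, gray}

{blue, teal, red, gray}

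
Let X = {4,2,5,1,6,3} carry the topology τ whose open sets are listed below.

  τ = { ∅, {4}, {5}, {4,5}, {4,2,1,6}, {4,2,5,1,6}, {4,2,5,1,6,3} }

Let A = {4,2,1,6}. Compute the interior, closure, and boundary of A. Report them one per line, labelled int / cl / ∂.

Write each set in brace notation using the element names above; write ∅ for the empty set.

int(A) = {4,2,1,6}
cl(A)  = {4,2,1,6,3}
∂A     = {3}

opens ⊆ A: ∅, {4}, {4,2,1,6}; union → int = {4,2,1,6}
complement {5,3}; its interior {5}; cl(A) = X∖{5} = {4,2,1,6,3}
boundary = {4,2,1,6,3} ∖ {4,2,1,6} = {3}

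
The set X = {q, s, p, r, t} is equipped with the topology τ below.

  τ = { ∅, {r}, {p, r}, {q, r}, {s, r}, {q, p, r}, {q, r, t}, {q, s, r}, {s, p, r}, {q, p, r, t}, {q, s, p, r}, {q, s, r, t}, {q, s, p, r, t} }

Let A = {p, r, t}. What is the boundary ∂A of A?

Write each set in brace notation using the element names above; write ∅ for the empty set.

{q, s, t}

U open, U⊆A: ∅, {r}, {p, r}. int(A) = ⋃ = {p, r}
X∖A={q, s}, int(X∖A)=∅, hence cl(A)={q, s, p, r, t}
∂A: remove int from cl → {q, s, t}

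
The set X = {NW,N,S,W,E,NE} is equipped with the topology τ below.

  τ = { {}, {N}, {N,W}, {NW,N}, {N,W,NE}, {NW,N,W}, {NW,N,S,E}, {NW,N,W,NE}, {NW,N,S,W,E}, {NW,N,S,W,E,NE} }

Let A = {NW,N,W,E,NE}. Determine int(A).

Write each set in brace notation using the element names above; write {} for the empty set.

interior: largest open inside A is {NW,N,W,NE} (from {}, {N}, {NW,N}, {N,W}, {NW,N,W}, {N,W,NE}, {NW,N,W,NE})

{NW,N,W,NE}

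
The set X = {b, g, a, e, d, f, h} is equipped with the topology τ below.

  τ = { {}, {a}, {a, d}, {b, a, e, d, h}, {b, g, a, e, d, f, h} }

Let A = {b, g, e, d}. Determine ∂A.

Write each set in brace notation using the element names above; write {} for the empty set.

{b, g, e, d, f, h}

U open, U⊆A: {}. int(A) = ⋃ = {}
X∖A={a, f, h}, int(X∖A)={a}, hence cl(A)={b, g, e, d, f, h}
∂A: remove int from cl → {b, g, e, d, f, h}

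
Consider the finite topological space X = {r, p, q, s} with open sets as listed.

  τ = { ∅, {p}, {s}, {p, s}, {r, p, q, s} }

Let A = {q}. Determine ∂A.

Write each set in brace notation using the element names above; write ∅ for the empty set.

interior: largest open inside A is ∅ (from ∅)
cl via duality: int({r, p, s}) = {p, s}, so X∖{p, s} = {r, q}
cl∖int = {r, q}

{r, q}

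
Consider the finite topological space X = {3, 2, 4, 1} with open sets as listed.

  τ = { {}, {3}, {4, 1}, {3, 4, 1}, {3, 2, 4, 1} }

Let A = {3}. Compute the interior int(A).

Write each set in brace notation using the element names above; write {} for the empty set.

interior: largest open inside A is {3} (from {}, {3})

{3}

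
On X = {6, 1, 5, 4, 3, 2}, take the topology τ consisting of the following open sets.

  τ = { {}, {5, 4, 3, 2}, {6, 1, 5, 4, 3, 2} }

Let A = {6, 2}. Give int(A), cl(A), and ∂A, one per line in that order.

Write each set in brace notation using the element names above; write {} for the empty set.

int(A) = {}
cl(A)  = {6, 1, 5, 4, 3, 2}
∂A     = {6, 1, 5, 4, 3, 2}

open subsets of A: {}; so int(A) = {}
closure: X∖int(X∖A) = X∖{} = {6, 1, 5, 4, 3, 2}
∂A = {6, 1, 5, 4, 3, 2} minus {} = {6, 1, 5, 4, 3, 2}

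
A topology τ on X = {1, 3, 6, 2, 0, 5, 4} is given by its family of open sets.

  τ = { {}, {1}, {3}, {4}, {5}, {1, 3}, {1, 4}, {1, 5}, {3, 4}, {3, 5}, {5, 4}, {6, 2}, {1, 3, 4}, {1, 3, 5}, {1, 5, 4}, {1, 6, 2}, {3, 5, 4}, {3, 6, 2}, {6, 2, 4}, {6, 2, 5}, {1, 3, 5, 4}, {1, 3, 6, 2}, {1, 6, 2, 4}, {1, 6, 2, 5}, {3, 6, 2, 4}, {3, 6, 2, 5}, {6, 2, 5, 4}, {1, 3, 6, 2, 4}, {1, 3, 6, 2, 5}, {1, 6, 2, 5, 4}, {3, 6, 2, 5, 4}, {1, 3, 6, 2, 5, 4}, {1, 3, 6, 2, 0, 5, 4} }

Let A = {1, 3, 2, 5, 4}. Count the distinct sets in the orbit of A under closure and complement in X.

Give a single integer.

8

closure: X∖int(X∖A) = X∖{} = {1, 3, 6, 2, 0, 5, 4}
Let k=closure and c=complement:
  1. A     = {1, 3, 2, 5, 4}
  2. kA    = {1, 3, 6, 2, 0, 5, 4}
  3. cA    = {6, 0}
  4. ckA   = {}
  5. kcA   = {6, 2, 0}
  6. ckcA  = {1, 3, 5, 4}
  7. kckcA = {1, 3, 0, 5, 4}
  8. ckckcA = {6, 2}
— saturated at 8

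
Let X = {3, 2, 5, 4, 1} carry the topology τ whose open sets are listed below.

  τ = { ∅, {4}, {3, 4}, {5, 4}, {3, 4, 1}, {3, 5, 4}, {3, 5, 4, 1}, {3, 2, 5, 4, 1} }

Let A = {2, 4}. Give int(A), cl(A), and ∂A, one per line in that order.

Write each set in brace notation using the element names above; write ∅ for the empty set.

open subsets of A: ∅, {4}; so int(A) = {4}
closure: X∖int(X∖A) = X∖∅ = {3, 2, 5, 4, 1}
∂A = {3, 2, 5, 4, 1} minus {4} = {3, 2, 5, 1}

int(A) = {4}
cl(A)  = {3, 2, 5, 4, 1}
∂A     = {3, 2, 5, 1}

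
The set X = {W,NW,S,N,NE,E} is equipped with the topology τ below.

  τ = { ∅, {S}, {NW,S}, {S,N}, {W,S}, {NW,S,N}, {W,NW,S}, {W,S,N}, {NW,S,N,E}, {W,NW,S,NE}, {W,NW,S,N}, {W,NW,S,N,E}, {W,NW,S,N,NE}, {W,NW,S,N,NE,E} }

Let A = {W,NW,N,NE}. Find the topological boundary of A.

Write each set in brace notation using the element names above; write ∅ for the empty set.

opens ⊆ A: ∅; union → int = ∅
complement {S,E}; its interior {S}; cl(A) = X∖{S} = {W,NW,N,NE,E}
boundary = {W,NW,N,NE,E} ∖ ∅ = {W,NW,N,NE,E}

{W,NW,N,NE,E}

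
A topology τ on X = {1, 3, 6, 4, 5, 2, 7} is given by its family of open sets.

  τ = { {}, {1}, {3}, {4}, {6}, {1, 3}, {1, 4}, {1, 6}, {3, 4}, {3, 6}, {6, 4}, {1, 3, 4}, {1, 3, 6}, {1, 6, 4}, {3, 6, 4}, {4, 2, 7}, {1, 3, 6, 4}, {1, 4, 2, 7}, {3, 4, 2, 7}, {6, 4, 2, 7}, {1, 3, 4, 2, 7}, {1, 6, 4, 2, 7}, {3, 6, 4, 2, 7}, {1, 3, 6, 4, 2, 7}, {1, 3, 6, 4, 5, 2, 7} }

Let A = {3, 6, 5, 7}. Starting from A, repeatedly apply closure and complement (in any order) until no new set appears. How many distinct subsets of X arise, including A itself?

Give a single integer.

cl via duality: int({1, 4, 2}) = {1, 4}, so X∖{1, 4} = {3, 6, 5, 2, 7}
Write k for closure, c for complement:
  1. A     = {3, 6, 5, 7}
  2. kA    = {3, 6, 5, 2, 7}
  3. cA    = {1, 4, 2}
  4. ckA   = {1, 4}
  5. kcA   = {1, 4, 5, 2, 7}
  6. ckcA  = {3, 6}
  7. kckcA = {3, 6, 5}
  8. ckckcA = {1, 4, 2, 7}
applying k or c yields no new set

8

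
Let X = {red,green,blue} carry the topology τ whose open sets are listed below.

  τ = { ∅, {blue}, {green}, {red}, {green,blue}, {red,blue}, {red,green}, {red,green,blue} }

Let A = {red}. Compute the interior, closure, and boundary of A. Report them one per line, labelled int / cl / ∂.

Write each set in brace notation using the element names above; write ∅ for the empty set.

int(A) = {red}
cl(A)  = {red}
∂A     = ∅

interior: largest open inside A is {red} (from ∅, {red})
cl via duality: int({green,blue}) = {green,blue}, so X∖{green,blue} = {red}
cl∖int = ∅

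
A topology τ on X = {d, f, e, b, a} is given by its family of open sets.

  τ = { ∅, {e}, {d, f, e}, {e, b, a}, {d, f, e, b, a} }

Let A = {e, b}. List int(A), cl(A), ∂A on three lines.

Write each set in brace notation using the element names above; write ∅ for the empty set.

int(A) = {e}
cl(A)  = {d, f, e, b, a}
∂A     = {d, f, b, a}

interior: largest open inside A is {e} (from ∅, {e})
cl via duality: int({d, f, a}) = ∅, so X∖∅ = {d, f, e, b, a}
cl∖int = {d, f, b, a}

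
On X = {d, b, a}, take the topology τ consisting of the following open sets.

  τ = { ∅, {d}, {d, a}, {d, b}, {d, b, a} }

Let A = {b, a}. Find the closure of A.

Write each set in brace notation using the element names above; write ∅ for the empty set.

closure: X∖int(X∖A) = X∖{d} = {b, a}

{b, a}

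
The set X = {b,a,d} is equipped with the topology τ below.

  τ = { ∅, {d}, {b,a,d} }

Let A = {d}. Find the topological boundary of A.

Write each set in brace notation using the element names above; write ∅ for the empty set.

opens ⊆ A: ∅, {d}; union → int = {d}
complement {b,a}; its interior ∅; cl(A) = X∖∅ = {b,a,d}
boundary = {b,a,d} ∖ {d} = {b,a}

{b,a}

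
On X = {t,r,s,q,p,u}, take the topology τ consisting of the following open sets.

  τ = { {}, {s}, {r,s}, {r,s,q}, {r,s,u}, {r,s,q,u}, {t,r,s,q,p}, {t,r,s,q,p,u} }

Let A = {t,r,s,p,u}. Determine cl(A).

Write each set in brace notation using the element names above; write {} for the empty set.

{t,r,s,q,p,u}

complement {q}; its interior {}; cl(A) = X∖{} = {t,r,s,q,p,u}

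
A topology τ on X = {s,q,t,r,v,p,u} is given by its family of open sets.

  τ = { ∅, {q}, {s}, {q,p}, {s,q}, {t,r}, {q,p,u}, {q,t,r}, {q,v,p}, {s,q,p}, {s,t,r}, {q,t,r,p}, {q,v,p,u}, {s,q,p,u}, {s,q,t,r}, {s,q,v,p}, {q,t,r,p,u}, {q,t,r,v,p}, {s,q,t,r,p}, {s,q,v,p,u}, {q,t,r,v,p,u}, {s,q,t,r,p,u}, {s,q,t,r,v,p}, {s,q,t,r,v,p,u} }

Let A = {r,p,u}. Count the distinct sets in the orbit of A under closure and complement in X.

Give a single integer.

8

complement {s,q,t,v}; its interior {s,q}; cl(A) = X∖{s,q} = {t,r,v,p,u}
With k = closure, c = complement:
  1. A     = {r,p,u}
  2. kA    = {t,r,v,p,u}
  3. cA    = {s,q,t,v}
  4. ckA   = {s,q}
  5. kcA   = {s,q,t,r,v,p,u}
  6. kckA  = {s,q,v,p,u}
  7. ckcA  = ∅
  8. ckckA = {t,r}
k, c of each give nothing new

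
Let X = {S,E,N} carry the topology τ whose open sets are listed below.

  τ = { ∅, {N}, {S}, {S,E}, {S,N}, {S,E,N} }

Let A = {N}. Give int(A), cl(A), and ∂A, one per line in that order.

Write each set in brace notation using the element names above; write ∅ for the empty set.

int(A) = {N}
cl(A)  = {N}
∂A     = ∅

interior: largest open inside A is {N} (from ∅, {N})
cl via duality: int({S,E}) = {S,E}, so X∖{S,E} = {N}
cl∖int = ∅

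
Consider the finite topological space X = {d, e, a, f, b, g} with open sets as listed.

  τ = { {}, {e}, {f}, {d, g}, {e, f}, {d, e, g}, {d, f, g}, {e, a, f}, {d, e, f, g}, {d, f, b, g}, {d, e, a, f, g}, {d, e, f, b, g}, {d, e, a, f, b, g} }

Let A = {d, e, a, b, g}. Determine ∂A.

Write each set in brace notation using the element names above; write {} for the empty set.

{a, b}

U open, U⊆A: {}, {e}, {d, g}, {d, e, g}. int(A) = ⋃ = {d, e, g}
X∖A={f}, int(X∖A)={f}, hence cl(A)={d, e, a, b, g}
∂A: remove int from cl → {a, b}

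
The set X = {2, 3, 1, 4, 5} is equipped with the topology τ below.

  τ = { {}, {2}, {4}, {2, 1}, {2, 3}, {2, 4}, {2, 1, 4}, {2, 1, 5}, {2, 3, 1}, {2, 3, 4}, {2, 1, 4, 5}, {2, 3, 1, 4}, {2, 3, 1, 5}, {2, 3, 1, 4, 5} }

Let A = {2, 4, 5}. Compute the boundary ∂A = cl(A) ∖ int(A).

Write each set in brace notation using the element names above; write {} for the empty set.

{3, 1, 5}

opens ⊆ A: {}, {4}, {2}, {2, 4}; union → int = {2, 4}
complement {3, 1}; its interior {}; cl(A) = X∖{} = {2, 3, 1, 4, 5}
boundary = {2, 3, 1, 4, 5} ∖ {2, 4} = {3, 1, 5}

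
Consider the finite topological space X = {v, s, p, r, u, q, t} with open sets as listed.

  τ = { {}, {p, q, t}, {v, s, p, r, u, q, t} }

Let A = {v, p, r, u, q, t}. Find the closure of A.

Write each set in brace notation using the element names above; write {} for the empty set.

{v, s, p, r, u, q, t}

complement {s}; its interior {}; cl(A) = X∖{} = {v, s, p, r, u, q, t}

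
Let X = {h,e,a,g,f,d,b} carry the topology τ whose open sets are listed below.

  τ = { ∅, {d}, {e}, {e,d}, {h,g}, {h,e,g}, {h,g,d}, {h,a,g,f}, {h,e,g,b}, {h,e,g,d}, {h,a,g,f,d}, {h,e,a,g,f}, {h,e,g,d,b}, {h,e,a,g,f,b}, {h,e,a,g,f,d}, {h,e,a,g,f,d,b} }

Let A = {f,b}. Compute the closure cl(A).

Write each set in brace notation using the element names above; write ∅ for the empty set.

{a,f,b}

cl via duality: int({h,e,a,g,d}) = {h,e,g,d}, so X∖{h,e,g,d} = {a,f,b}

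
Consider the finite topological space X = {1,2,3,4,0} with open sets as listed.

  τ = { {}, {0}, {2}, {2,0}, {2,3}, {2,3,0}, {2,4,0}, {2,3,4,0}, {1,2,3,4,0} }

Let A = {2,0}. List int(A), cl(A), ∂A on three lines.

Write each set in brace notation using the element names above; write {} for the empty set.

int(A) = {2,0}
cl(A)  = {1,2,3,4,0}
∂A     = {1,3,4}

open subsets of A: {}, {0}, {2}, {2,0}; so int(A) = {2,0}
closure: X∖int(X∖A) = X∖{} = {1,2,3,4,0}
∂A = {1,2,3,4,0} minus {2,0} = {1,3,4}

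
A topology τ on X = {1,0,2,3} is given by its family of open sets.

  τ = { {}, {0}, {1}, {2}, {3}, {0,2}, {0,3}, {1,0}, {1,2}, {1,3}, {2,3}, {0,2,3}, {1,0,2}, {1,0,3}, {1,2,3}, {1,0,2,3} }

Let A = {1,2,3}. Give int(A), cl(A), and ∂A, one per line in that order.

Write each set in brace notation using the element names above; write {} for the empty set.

open subsets of A: {}, {1}, {2}, {3}, {1,3}, {2,3}, {1,2}, {1,2,3}; so int(A) = {1,2,3}
closure: X∖int(X∖A) = X∖{0} = {1,2,3}
∂A = {1,2,3} minus {1,2,3} = {}

int(A) = {1,2,3}
cl(A)  = {1,2,3}
∂A     = {}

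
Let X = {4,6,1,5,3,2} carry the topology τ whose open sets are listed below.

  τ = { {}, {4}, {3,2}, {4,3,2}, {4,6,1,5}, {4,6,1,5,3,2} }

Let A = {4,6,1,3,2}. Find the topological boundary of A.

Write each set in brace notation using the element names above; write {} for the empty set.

{6,1,5}

open subsets of A: {}, {4}, {3,2}, {4,3,2}; so int(A) = {4,3,2}
closure: X∖int(X∖A) = X∖{} = {4,6,1,5,3,2}
∂A = {4,6,1,5,3,2} minus {4,3,2} = {6,1,5}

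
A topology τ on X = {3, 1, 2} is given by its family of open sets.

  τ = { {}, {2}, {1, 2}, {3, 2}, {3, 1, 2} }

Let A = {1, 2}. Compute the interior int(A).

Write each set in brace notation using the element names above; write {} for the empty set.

open subsets of A: {}, {2}, {1, 2}; so int(A) = {1, 2}

{1, 2}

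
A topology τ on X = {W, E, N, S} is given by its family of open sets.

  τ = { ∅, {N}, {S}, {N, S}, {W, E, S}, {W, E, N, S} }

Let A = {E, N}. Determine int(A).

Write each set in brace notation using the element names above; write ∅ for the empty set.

{N}

interior: largest open inside A is {N} (from ∅, {N})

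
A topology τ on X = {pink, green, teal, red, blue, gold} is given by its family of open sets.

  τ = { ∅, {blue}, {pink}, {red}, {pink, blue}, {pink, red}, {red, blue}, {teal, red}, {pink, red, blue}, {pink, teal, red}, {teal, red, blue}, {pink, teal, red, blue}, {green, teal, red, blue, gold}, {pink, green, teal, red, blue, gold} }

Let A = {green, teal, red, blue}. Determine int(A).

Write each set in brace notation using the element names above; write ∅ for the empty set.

U open, U⊆A: ∅, {red}, {blue}, {teal, red}, {red, blue}, {teal, red, blue}. int(A) = ⋃ = {teal, red, blue}

{teal, red, blue}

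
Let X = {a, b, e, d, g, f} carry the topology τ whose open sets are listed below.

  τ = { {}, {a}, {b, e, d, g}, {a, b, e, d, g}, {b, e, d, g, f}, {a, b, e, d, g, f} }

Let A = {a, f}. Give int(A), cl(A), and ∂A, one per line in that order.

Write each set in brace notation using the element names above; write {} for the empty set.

int(A) = {a}
cl(A)  = {a, f}
∂A     = {f}

interior: largest open inside A is {a} (from {}, {a})
cl via duality: int({b, e, d, g}) = {b, e, d, g}, so X∖{b, e, d, g} = {a, f}
cl∖int = {f}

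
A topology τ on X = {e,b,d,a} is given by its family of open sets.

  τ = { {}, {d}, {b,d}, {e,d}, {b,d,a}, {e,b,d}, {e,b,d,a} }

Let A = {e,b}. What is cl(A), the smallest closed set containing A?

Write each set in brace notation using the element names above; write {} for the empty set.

{e,b,a}

complement {d,a}; its interior {d}; cl(A) = X∖{d} = {e,b,a}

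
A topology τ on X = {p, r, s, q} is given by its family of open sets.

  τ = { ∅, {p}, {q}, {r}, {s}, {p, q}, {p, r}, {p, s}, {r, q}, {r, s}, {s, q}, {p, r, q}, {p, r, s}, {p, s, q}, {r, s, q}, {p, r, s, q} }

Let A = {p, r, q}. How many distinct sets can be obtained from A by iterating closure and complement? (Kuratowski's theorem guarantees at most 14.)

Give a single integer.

2

closure: X∖int(X∖A) = X∖{s} = {p, r, q}
Let k=closure and c=complement:
  1. A     = {p, r, q}
  2. cA    = {s}
— saturated at 2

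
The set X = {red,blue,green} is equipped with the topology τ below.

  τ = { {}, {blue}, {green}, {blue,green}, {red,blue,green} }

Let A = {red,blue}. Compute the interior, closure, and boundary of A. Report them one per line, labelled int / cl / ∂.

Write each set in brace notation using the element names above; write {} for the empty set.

int(A) = {blue}
cl(A)  = {red,blue}
∂A     = {red}

interior: largest open inside A is {blue} (from {}, {blue})
cl via duality: int({green}) = {green}, so X∖{green} = {red,blue}
cl∖int = {red}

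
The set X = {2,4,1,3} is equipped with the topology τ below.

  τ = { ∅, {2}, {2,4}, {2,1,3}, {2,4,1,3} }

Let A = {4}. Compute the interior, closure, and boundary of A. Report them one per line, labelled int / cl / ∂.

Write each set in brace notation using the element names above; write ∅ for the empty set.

int(A) = ∅
cl(A)  = {4}
∂A     = {4}

interior: largest open inside A is ∅ (from ∅)
cl via duality: int({2,1,3}) = {2,1,3}, so X∖{2,1,3} = {4}
cl∖int = {4}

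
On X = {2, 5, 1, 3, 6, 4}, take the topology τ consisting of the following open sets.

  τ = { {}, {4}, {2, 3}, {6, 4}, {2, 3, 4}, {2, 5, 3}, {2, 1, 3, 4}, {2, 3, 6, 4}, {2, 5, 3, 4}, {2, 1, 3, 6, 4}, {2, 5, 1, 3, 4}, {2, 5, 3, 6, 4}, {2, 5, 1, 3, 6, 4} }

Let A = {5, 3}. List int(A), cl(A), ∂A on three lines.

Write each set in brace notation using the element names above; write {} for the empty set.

int(A) = {}
cl(A)  = {2, 5, 1, 3}
∂A     = {2, 5, 1, 3}

opens ⊆ A: {}; union → int = {}
complement {2, 1, 6, 4}; its interior {6, 4}; cl(A) = X∖{6, 4} = {2, 5, 1, 3}
boundary = {2, 5, 1, 3} ∖ {} = {2, 5, 1, 3}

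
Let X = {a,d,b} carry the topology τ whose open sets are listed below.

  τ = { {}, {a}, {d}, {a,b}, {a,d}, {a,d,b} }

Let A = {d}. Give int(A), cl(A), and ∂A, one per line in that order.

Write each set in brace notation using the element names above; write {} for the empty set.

int(A) = {d}
cl(A)  = {d}
∂A     = {}

U open, U⊆A: {}, {d}. int(A) = ⋃ = {d}
X∖A={a,b}, int(X∖A)={a,b}, hence cl(A)={d}
∂A: remove int from cl → {}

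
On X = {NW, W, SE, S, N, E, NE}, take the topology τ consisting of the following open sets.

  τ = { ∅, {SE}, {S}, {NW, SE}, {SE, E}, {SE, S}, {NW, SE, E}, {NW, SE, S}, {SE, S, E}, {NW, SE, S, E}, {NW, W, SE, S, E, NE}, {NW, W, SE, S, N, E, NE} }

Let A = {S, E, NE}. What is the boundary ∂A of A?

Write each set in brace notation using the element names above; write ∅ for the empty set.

open subsets of A: ∅, {S}; so int(A) = {S}
closure: X∖int(X∖A) = X∖{NW, SE} = {W, S, N, E, NE}
∂A = {W, S, N, E, NE} minus {S} = {W, N, E, NE}

{W, N, E, NE}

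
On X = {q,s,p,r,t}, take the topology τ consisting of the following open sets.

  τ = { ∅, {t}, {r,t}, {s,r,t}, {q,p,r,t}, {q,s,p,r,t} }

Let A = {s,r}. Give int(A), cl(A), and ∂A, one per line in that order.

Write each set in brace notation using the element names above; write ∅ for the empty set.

interior: largest open inside A is ∅ (from ∅)
cl via duality: int({q,p,t}) = {t}, so X∖{t} = {q,s,p,r}
cl∖int = {q,s,p,r}

int(A) = ∅
cl(A)  = {q,s,p,r}
∂A     = {q,s,p,r}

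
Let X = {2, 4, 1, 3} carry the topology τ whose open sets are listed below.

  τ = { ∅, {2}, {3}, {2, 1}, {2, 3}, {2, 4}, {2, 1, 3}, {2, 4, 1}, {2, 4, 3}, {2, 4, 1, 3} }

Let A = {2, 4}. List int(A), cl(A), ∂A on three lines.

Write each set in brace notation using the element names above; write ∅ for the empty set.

int(A) = {2, 4}
cl(A)  = {2, 4, 1}
∂A     = {1}

interior: largest open inside A is {2, 4} (from ∅, {2}, {2, 4})
cl via duality: int({1, 3}) = {3}, so X∖{3} = {2, 4, 1}
cl∖int = {1}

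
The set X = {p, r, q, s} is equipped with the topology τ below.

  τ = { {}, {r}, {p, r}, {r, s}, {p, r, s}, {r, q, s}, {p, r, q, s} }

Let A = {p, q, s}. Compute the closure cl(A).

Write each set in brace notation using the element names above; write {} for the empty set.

{p, q, s}

complement {r}; its interior {r}; cl(A) = X∖{r} = {p, q, s}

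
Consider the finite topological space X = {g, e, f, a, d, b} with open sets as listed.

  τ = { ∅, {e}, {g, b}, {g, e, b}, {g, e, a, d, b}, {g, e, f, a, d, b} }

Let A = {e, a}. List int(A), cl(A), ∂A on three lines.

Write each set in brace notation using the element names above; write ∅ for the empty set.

int(A) = {e}
cl(A)  = {e, f, a, d}
∂A     = {f, a, d}

open subsets of A: ∅, {e}; so int(A) = {e}
closure: X∖int(X∖A) = X∖{g, b} = {e, f, a, d}
∂A = {e, f, a, d} minus {e} = {f, a, d}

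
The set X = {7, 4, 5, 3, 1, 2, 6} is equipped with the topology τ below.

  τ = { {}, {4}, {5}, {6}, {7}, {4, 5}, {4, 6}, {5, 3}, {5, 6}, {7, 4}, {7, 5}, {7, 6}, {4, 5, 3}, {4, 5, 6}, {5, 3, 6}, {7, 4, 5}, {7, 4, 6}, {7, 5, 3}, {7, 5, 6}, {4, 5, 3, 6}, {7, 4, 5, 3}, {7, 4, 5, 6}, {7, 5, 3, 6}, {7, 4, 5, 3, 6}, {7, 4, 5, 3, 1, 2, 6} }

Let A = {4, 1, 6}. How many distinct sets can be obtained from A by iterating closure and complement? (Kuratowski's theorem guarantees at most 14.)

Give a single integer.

complement {7, 5, 3, 2}; its interior {7, 5, 3}; cl(A) = X∖{7, 5, 3} = {4, 1, 2, 6}
With k = closure, c = complement:
  1. A     = {4, 1, 6}
  2. kA    = {4, 1, 2, 6}
  3. cA    = {7, 5, 3, 2}
  4. ckA   = {7, 5, 3}
  5. kcA   = {7, 5, 3, 1, 2}
  6. ckcA  = {4, 6}
k, c of each give nothing new

6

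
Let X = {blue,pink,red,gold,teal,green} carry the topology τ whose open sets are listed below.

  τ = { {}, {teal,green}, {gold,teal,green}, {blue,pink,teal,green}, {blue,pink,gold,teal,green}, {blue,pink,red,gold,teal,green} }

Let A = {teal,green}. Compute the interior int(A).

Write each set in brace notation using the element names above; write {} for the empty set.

open subsets of A: {}, {teal,green}; so int(A) = {teal,green}

{teal,green}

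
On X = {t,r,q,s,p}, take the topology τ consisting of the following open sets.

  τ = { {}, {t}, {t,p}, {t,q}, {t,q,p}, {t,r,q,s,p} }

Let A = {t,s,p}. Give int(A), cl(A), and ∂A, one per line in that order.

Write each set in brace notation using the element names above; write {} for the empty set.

interior: largest open inside A is {t,p} (from {}, {t}, {t,p})
cl via duality: int({r,q}) = {}, so X∖{} = {t,r,q,s,p}
cl∖int = {r,q,s}

int(A) = {t,p}
cl(A)  = {t,r,q,s,p}
∂A     = {r,q,s}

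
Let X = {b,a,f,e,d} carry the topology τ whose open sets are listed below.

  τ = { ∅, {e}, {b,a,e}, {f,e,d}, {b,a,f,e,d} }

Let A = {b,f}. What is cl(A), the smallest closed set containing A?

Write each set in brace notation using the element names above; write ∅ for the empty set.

cl via duality: int({a,e,d}) = {e}, so X∖{e} = {b,a,f,d}

{b,a,f,d}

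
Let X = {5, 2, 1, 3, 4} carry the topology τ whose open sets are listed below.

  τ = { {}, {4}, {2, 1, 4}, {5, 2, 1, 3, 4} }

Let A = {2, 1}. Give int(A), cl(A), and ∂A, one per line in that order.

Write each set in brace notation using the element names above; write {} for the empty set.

opens ⊆ A: {}; union → int = {}
complement {5, 3, 4}; its interior {4}; cl(A) = X∖{4} = {5, 2, 1, 3}
boundary = {5, 2, 1, 3} ∖ {} = {5, 2, 1, 3}

int(A) = {}
cl(A)  = {5, 2, 1, 3}
∂A     = {5, 2, 1, 3}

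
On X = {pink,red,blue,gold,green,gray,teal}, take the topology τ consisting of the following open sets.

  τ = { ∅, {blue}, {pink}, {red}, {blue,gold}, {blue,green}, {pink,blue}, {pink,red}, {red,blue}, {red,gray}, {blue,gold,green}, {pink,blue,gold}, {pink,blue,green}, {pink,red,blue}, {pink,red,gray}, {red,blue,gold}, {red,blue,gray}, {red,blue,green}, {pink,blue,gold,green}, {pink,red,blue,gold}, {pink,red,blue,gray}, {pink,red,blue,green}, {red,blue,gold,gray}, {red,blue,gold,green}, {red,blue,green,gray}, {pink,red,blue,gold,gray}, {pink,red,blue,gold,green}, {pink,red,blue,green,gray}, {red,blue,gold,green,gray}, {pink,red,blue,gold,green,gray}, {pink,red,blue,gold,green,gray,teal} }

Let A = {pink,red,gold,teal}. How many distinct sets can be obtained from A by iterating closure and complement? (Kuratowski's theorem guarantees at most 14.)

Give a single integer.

complement {blue,green,gray}; its interior {blue,green}; cl(A) = X∖{blue,green} = {pink,red,gold,gray,teal}
With k = closure, c = complement:
  1. A     = {pink,red,gold,teal}
  2. kA    = {pink,red,gold,gray,teal}
  3. cA    = {blue,green,gray}
  4. ckA   = {blue,green}
  5. kcA   = {blue,gold,green,gray,teal}
  6. kckA  = {blue,gold,green,teal}
  7. ckcA  = {pink,red}
  8. ckckA = {pink,red,gray}
  9. kckcA = {pink,red,gray,teal}
  10. ckckcA = {blue,gold,green}
k, c of each give nothing new

10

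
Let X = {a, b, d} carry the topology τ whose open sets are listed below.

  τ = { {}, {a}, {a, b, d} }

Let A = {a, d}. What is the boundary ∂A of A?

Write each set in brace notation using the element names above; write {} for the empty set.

open subsets of A: {}, {a}; so int(A) = {a}
closure: X∖int(X∖A) = X∖{} = {a, b, d}
∂A = {a, b, d} minus {a} = {b, d}

{b, d}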